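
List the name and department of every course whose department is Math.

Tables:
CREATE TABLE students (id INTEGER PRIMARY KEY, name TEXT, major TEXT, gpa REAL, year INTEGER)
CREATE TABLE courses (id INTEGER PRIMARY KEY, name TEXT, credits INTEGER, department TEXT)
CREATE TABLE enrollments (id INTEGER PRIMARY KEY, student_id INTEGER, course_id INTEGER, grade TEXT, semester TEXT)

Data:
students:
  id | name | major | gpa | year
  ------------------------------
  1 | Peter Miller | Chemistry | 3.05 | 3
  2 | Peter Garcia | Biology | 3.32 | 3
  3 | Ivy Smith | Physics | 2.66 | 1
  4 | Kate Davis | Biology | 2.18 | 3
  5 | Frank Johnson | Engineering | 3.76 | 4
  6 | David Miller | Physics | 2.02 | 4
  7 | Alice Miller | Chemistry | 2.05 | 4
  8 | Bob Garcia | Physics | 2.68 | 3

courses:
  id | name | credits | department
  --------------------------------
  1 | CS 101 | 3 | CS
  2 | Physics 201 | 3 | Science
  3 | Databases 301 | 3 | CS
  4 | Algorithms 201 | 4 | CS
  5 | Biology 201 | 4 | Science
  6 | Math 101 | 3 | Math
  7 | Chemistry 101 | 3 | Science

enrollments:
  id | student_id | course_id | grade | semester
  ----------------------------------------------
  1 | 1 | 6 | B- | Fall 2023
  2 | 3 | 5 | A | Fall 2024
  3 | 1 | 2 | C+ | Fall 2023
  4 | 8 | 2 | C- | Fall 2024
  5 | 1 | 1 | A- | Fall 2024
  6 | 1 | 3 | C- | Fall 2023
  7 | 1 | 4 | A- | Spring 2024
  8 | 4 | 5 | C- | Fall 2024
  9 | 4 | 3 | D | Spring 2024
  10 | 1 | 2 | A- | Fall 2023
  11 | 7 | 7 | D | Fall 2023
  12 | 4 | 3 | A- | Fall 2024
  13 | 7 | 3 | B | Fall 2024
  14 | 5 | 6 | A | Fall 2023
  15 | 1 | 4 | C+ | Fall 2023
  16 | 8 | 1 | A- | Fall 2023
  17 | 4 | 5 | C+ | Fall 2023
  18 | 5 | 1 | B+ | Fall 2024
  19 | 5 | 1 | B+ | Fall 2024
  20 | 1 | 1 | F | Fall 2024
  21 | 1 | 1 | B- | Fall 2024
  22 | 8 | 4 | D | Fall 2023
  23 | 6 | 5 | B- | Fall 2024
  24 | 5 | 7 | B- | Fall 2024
SELECT name, department FROM courses WHERE department = 'Math'

Execution result:
name | department
Math 101 | Math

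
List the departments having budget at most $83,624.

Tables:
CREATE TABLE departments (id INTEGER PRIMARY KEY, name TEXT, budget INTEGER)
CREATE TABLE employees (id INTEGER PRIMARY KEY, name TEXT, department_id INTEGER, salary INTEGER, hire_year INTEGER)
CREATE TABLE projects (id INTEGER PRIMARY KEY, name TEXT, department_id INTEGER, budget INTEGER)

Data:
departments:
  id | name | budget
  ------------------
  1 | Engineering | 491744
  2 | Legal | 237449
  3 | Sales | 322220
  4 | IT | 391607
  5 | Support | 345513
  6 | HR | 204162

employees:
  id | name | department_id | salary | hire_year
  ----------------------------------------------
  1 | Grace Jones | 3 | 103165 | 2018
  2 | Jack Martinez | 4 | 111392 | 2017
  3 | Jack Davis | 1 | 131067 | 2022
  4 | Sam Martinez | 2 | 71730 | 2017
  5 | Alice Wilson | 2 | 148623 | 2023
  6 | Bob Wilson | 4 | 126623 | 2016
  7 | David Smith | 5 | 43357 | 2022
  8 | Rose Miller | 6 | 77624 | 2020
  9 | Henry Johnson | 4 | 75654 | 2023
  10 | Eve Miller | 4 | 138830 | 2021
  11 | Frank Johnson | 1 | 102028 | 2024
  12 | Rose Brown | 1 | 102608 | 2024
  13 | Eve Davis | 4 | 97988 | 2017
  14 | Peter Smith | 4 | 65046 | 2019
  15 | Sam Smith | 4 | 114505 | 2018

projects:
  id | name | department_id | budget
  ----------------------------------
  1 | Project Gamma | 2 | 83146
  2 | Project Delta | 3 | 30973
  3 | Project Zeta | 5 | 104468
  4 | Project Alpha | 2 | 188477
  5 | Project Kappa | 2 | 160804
SELECT name, budget FROM departments WHERE budget <= 83624

Execution result:
(no rows)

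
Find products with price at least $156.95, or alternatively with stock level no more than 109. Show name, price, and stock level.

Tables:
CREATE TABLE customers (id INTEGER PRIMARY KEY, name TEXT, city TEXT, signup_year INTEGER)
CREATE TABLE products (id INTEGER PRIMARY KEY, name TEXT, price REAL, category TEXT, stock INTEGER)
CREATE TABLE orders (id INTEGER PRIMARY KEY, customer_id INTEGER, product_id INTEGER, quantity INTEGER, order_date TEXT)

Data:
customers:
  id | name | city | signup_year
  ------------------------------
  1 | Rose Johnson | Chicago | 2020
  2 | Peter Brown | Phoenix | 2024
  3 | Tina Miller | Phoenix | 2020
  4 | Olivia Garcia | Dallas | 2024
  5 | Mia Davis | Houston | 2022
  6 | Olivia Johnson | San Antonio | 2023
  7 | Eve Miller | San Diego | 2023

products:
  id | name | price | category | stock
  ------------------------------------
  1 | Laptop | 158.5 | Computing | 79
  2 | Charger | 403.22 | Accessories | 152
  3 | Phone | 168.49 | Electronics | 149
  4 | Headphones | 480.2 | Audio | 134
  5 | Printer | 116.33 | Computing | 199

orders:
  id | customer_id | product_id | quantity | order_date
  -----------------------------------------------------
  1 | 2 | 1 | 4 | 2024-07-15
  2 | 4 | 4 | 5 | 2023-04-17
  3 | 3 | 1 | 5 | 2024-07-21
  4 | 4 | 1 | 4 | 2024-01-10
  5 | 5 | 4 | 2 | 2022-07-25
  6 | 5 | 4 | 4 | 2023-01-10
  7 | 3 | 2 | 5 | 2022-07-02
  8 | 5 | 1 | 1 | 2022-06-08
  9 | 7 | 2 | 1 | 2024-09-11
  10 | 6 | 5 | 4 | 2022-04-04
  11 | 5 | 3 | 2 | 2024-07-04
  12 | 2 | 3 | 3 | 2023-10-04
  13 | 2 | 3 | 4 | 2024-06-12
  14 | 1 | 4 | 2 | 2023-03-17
SELECT name, price, stock FROM products WHERE price >= 156.95 OR stock <= 109

Execution result:
name | price | stock
Laptop | 158.50 | 79
Charger | 403.22 | 152
Phone | 168.49 | 149
Headphones | 480.20 | 134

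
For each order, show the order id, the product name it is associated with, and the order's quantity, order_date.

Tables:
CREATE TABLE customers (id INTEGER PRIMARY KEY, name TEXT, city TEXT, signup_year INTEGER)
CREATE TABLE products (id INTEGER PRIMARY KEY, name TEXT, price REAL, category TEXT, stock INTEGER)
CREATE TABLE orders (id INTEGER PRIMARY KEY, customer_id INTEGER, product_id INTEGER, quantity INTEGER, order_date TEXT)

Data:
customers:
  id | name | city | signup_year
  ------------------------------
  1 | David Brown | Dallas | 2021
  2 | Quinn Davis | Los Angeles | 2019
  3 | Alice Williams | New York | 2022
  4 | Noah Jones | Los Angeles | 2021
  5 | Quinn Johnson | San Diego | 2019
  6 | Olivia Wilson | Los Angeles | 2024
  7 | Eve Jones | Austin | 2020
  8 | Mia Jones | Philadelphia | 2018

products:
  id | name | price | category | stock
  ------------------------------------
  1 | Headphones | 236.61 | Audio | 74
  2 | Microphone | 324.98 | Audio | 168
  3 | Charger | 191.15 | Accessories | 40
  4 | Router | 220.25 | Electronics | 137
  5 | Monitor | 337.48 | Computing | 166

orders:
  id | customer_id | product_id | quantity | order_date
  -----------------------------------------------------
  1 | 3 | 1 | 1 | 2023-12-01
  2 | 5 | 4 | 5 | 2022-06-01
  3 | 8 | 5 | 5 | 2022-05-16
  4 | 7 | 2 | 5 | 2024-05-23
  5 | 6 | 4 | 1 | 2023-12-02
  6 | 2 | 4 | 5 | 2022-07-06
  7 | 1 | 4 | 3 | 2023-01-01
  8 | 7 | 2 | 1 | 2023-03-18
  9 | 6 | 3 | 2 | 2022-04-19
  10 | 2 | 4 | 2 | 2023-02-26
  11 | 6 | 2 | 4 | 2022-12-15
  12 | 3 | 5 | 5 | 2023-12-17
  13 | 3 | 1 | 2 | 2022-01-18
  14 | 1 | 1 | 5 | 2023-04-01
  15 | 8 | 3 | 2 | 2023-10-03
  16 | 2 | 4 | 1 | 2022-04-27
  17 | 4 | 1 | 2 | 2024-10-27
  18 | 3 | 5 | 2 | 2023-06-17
SELECT c.id, p.name AS product, c.quantity, c.order_date FROM orders c JOIN products p ON c.product_id = p.id

Execution result:
id | product | quantity | order_date
1 | Headphones | 1 | 2023-12-01
2 | Router | 5 | 2022-06-01
3 | Monitor | 5 | 2022-05-16
4 | Microphone | 5 | 2024-05-23
5 | Router | 1 | 2023-12-02
6 | Router | 5 | 2022-07-06
7 | Router | 3 | 2023-01-01
8 | Microphone | 1 | 2023-03-18
9 | Charger | 2 | 2022-04-19
10 | Router | 2 | 2023-02-26
11 | Microphone | 4 | 2022-12-15
12 | Monitor | 5 | 2023-12-17
13 | Headphones | 2 | 2022-01-18
14 | Headphones | 5 | 2023-04-01
15 | Charger | 2 | 2023-10-03
16 | Router | 1 | 2022-04-27
17 | Headphones | 2 | 2024-10-27
18 | Monitor | 2 | 2023-06-17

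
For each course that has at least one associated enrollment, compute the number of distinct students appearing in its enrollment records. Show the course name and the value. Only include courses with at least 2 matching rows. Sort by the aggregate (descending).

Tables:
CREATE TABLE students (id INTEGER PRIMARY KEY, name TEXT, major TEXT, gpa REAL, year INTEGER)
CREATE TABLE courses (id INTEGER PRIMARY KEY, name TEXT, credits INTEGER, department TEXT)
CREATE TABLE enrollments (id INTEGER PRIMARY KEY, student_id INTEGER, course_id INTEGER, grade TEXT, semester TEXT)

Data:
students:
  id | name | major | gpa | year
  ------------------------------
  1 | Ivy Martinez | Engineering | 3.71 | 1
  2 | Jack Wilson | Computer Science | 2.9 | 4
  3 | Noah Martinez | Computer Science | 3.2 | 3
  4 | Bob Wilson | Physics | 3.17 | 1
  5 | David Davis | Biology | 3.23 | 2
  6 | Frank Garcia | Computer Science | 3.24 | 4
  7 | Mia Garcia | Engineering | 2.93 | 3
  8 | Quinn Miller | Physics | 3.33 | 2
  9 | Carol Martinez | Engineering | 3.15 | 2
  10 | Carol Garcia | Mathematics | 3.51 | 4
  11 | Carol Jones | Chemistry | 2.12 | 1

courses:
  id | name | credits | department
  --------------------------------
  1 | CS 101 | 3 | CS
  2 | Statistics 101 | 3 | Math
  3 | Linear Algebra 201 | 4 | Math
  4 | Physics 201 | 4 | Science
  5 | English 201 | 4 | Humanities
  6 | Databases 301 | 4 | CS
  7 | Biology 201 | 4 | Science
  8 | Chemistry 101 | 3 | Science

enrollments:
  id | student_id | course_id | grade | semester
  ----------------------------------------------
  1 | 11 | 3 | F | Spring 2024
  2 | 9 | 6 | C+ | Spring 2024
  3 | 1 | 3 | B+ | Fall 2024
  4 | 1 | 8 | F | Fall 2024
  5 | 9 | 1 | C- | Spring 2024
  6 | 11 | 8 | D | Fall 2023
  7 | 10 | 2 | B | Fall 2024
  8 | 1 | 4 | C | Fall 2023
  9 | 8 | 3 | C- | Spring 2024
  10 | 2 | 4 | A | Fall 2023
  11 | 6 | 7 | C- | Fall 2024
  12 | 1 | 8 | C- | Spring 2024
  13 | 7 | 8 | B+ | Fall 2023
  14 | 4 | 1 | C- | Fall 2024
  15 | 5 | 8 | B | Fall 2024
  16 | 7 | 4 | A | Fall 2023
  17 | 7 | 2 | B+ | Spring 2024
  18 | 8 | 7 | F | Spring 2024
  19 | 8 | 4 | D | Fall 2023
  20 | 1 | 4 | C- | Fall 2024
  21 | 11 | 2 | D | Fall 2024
SELECT p.name, COUNT(DISTINCT c.student_id) AS distinct_student_count FROM enrollments c JOIN courses p ON c.course_id = p.id GROUP BY p.id, p.name HAVING COUNT(*) >= 2 ORDER BY distinct_student_count DESC

Execution result:
name | distinct_student_count
Physics 201 | 4
Chemistry 101 | 4
Statistics 101 | 3
Linear Algebra 201 | 3
CS 101 | 2
Biology 201 | 2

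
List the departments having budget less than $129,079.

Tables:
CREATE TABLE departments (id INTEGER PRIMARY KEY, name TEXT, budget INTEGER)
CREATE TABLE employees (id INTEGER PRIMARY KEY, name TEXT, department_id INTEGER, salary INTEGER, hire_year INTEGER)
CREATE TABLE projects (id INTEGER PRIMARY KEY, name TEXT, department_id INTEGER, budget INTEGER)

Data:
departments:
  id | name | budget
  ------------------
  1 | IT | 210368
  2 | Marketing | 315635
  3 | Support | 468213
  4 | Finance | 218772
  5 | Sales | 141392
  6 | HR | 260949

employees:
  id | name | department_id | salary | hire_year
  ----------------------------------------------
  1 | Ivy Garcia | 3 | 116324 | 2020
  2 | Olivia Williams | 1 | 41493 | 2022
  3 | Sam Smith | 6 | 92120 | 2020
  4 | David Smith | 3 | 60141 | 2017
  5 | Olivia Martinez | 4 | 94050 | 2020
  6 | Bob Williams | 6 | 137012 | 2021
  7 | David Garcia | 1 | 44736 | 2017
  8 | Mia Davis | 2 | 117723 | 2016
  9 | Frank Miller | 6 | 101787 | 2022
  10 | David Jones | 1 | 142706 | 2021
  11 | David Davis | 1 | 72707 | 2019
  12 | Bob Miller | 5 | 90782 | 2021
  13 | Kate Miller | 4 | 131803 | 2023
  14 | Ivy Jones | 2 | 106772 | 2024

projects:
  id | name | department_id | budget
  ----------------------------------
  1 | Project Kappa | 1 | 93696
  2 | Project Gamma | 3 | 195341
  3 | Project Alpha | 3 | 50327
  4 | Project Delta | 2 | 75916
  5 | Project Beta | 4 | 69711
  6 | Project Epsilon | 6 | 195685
SELECT name, budget FROM departments WHERE budget < 129079

Execution result:
(no rows)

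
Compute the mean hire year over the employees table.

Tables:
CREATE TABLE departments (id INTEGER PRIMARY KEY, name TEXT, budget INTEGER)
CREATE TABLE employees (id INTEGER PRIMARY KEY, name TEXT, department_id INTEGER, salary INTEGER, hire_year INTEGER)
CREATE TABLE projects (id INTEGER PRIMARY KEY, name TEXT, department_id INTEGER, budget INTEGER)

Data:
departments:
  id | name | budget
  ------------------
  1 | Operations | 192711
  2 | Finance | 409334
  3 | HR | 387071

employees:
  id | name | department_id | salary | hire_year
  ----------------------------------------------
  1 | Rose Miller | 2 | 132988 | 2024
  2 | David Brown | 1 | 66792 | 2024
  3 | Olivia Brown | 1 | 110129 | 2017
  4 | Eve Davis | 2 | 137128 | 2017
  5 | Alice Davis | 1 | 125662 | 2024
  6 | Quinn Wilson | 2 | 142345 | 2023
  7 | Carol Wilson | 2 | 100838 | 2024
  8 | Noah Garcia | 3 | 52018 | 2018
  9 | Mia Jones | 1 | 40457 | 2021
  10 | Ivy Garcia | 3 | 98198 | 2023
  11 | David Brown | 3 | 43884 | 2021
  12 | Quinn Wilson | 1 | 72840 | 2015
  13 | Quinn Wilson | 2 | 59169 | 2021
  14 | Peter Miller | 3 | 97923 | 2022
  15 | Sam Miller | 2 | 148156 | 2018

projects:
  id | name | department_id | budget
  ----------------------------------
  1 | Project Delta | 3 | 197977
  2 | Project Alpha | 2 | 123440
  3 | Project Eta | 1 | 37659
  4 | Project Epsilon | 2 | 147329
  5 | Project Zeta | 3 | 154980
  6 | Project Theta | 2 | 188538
SELECT AVG(hire_year) FROM employees

Execution result:
2020.80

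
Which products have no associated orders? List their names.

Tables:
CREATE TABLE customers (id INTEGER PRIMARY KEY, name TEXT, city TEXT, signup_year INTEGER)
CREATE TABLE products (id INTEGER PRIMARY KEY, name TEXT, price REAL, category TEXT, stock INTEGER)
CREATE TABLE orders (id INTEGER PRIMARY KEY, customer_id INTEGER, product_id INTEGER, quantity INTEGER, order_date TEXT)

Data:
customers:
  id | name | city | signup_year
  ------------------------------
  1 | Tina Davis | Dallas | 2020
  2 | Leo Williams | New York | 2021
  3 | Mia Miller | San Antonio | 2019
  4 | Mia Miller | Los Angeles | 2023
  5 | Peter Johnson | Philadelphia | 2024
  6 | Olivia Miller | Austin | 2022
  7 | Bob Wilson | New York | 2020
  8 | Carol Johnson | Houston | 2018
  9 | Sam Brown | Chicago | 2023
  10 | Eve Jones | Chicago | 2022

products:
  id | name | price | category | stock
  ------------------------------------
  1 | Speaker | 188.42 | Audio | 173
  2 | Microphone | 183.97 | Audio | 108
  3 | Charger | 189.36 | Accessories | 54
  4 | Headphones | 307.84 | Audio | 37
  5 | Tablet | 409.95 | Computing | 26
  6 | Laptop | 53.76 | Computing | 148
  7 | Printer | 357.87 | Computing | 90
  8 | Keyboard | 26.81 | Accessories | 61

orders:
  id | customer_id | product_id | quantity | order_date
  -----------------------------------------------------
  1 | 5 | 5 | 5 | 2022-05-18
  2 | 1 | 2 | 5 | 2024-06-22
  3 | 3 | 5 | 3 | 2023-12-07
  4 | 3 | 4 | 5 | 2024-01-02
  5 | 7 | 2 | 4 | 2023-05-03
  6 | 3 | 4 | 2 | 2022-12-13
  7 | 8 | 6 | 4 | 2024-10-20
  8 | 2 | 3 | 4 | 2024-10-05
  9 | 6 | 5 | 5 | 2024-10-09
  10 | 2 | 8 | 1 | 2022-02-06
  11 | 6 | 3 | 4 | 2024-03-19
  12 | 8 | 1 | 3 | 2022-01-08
SELECT p.name FROM products p LEFT JOIN orders c ON c.product_id = p.id WHERE c.id IS NULL

Execution result:
Printer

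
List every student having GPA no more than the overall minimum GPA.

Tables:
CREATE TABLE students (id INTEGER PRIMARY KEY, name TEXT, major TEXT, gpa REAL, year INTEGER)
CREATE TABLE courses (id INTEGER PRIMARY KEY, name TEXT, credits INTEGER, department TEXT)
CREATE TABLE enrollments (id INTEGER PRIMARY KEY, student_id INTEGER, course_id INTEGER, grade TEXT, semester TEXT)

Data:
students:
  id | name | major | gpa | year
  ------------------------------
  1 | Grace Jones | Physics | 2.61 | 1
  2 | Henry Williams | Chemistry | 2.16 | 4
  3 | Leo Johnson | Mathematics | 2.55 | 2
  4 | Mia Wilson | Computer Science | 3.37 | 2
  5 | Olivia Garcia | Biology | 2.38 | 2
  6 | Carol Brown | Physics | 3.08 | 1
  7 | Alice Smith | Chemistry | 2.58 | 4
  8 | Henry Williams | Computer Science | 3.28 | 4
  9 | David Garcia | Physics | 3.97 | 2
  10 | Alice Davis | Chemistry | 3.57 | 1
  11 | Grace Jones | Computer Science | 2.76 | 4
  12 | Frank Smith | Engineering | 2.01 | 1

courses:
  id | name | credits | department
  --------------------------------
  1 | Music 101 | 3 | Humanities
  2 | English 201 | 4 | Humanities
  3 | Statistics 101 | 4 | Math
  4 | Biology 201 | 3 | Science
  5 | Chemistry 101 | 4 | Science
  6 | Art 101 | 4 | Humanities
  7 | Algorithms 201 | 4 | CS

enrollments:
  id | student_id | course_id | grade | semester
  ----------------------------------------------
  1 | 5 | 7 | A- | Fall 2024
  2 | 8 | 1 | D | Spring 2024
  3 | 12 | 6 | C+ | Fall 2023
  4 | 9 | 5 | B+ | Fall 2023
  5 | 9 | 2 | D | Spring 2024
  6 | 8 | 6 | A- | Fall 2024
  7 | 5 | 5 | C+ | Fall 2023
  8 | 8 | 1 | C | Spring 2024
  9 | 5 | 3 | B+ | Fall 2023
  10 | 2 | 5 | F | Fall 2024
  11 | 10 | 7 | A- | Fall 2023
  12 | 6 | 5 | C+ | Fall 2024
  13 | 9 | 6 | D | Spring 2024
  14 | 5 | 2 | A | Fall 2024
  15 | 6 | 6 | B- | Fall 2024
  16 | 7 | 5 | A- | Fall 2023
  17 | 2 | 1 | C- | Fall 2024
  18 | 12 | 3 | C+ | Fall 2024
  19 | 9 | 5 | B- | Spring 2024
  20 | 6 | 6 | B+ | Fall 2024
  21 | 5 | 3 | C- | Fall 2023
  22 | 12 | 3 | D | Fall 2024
SELECT name, gpa FROM students WHERE gpa <= (SELECT MIN(gpa) FROM students)

Execution result:
name | gpa
Frank Smith | 2.01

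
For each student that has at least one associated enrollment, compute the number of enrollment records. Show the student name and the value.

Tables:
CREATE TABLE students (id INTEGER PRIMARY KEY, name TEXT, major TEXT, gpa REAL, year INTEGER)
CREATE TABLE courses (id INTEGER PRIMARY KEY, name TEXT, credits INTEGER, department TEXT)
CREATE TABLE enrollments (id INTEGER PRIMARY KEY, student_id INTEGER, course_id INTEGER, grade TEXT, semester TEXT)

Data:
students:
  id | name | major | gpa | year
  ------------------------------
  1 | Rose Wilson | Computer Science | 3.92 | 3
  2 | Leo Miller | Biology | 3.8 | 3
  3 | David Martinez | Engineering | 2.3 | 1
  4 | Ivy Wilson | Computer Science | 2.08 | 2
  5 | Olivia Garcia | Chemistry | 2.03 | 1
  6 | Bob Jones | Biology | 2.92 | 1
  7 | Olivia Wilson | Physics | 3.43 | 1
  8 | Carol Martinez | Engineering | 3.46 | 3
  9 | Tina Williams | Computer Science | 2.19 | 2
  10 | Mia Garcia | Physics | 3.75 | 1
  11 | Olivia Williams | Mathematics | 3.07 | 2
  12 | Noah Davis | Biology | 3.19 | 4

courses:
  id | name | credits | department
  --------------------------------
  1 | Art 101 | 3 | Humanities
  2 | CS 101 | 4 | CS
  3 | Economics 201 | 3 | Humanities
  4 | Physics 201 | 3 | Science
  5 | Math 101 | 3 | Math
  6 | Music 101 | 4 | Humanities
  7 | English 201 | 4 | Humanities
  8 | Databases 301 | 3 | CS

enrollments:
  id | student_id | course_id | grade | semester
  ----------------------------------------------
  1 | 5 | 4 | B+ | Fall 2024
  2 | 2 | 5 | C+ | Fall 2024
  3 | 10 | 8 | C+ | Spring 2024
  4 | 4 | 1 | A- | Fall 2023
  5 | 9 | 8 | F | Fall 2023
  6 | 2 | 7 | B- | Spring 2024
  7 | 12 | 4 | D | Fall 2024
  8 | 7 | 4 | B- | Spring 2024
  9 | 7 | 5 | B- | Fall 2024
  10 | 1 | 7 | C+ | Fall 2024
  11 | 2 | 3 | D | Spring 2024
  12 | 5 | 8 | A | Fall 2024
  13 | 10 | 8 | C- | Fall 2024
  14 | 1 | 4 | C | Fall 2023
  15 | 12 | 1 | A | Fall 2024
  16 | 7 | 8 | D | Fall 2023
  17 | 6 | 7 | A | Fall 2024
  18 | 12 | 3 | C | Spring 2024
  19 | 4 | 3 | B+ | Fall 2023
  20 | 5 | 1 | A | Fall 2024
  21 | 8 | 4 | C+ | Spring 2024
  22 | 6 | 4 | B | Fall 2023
SELECT p.name, COUNT(*) AS n FROM enrollments c JOIN students p ON c.student_id = p.id GROUP BY p.id, p.name

Execution result:
name | n
Rose Wilson | 2
Leo Miller | 3
Ivy Wilson | 2
Olivia Garcia | 3
Bob Jones | 2
Olivia Wilson | 3
Carol Martinez | 1
Tina Williams | 1
Mia Garcia | 2
Noah Davis | 3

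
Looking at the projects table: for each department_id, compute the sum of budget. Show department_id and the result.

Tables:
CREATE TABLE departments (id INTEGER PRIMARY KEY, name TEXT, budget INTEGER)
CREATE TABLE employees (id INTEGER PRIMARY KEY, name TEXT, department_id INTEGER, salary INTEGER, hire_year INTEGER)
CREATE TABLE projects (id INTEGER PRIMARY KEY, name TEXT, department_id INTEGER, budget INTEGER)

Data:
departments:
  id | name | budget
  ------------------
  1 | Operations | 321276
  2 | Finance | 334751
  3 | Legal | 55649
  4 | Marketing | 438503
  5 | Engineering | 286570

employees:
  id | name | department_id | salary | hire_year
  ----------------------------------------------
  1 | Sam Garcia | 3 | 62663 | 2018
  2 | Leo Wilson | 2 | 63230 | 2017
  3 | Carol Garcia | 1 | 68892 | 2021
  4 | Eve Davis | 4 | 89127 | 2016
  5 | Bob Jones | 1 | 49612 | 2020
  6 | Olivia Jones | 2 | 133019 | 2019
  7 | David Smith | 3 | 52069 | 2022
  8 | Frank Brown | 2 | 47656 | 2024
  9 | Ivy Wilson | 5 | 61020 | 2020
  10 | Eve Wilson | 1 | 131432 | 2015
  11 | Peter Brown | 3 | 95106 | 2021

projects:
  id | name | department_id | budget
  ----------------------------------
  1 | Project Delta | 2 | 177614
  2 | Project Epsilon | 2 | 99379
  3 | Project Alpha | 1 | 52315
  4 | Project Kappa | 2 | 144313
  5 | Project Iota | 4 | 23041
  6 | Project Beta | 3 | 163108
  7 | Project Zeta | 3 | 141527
SELECT department_id, SUM(budget) AS sum_budget FROM projects GROUP BY department_id

Execution result:
department_id | sum_budget
1 | 52315
2 | 421306
3 | 304635
4 | 23041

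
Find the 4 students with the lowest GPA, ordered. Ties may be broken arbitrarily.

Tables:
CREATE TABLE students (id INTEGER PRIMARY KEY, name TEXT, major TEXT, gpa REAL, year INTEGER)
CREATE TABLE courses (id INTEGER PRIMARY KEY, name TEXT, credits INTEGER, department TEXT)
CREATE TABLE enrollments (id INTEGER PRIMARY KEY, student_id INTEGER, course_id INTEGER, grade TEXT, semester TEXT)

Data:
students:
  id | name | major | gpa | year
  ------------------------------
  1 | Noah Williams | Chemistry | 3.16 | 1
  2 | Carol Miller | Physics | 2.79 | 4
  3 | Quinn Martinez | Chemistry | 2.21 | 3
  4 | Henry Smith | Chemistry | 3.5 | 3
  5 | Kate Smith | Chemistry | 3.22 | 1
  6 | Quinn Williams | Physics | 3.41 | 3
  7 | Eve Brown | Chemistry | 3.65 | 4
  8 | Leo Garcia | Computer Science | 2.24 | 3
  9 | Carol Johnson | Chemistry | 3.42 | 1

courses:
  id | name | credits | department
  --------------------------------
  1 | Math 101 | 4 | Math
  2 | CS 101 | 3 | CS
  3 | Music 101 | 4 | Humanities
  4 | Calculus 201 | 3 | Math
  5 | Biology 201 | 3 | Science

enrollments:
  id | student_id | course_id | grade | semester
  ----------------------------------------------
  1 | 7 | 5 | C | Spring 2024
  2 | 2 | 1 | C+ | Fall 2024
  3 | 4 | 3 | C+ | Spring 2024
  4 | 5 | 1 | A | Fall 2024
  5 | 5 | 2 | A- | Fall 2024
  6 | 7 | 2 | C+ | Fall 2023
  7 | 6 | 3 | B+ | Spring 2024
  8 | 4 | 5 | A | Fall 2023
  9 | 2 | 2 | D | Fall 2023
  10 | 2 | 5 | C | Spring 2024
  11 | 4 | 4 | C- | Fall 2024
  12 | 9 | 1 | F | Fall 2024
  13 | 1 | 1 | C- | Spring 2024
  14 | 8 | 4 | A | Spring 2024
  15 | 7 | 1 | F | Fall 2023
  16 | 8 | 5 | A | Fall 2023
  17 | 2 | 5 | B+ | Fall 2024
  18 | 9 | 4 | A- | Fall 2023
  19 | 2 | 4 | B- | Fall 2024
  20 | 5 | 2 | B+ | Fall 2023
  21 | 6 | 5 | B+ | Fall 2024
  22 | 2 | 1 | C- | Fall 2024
SELECT name, gpa FROM students ORDER BY gpa ASC LIMIT 4

Execution result:
name | gpa
Quinn Martinez | 2.21
Leo Garcia | 2.24
Carol Miller | 2.79
Noah Williams | 3.16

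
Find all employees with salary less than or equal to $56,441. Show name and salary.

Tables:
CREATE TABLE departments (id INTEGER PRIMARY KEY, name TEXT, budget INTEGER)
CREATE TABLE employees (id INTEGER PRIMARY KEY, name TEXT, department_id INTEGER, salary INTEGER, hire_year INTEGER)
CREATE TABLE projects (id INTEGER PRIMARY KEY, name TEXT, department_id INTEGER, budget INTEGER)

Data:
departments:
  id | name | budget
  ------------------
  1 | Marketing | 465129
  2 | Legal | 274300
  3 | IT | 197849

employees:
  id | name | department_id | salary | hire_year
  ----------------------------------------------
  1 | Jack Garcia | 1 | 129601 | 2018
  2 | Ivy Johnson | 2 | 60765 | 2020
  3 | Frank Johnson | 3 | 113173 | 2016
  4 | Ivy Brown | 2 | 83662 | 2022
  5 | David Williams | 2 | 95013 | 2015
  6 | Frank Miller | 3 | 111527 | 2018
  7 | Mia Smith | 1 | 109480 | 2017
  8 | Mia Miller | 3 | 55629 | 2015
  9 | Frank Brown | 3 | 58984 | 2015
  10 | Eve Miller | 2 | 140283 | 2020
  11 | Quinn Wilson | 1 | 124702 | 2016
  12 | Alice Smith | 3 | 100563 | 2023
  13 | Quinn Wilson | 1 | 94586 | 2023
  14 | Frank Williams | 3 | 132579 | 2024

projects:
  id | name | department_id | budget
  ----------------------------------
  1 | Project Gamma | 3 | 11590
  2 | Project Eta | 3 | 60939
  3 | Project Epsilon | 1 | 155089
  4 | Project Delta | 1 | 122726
SELECT name, salary FROM employees WHERE salary <= 56441

Execution result:
name | salary
Mia Miller | 55629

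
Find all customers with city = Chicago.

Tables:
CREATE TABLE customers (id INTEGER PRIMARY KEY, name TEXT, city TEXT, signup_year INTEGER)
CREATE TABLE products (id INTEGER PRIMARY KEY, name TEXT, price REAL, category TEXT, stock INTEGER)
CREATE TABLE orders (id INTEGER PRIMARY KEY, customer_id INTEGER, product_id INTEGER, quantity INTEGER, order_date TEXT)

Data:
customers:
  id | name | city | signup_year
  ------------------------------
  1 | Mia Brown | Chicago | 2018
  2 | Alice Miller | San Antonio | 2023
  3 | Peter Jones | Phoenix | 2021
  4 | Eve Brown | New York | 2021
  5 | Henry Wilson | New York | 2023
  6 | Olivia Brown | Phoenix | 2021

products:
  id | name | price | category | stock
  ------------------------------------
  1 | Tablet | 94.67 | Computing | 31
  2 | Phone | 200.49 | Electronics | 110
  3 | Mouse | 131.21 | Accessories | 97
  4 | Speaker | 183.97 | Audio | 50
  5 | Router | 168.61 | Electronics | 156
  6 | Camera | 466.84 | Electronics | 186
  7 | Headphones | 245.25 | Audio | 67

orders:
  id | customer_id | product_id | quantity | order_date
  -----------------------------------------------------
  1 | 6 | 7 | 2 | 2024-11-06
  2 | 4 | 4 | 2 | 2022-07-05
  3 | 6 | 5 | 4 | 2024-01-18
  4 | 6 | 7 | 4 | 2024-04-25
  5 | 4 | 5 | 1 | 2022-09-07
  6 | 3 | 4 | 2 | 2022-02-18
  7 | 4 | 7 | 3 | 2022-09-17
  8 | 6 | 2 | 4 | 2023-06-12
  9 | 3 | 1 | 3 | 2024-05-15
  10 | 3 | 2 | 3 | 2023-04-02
SELECT name, city FROM customers WHERE city = 'Chicago'

Execution result:
name | city
Mia Brown | Chicago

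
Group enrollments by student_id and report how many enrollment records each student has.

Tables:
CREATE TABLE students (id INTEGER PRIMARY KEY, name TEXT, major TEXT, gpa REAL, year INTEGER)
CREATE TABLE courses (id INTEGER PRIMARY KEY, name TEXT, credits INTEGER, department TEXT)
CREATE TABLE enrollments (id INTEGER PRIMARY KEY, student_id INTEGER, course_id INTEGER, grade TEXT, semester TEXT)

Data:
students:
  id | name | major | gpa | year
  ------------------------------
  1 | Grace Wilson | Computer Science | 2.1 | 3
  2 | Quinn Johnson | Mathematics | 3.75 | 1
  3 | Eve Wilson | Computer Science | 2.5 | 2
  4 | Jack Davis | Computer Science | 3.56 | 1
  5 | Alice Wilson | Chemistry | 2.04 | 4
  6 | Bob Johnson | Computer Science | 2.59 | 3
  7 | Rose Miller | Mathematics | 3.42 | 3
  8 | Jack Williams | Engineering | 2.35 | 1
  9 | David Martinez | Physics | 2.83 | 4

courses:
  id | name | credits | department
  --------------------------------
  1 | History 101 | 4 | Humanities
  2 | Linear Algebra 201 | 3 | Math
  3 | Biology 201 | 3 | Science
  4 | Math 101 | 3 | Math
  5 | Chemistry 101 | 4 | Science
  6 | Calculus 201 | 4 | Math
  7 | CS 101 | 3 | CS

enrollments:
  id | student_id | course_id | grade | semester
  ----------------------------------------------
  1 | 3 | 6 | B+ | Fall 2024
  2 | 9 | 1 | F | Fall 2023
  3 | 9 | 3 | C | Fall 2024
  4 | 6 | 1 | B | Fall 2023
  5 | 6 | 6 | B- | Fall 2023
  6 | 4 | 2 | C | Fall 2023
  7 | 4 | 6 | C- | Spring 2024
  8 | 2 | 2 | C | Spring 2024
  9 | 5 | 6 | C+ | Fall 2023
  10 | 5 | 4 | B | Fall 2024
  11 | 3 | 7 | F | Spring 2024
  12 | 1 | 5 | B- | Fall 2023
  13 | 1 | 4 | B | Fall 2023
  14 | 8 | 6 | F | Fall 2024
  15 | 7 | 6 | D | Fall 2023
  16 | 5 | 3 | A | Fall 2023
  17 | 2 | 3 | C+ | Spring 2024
SELECT student_id, COUNT(*) AS enrollment_count FROM enrollments GROUP BY student_id

Execution result:
student_id | enrollment_count
1 | 2
2 | 2
3 | 2
4 | 2
5 | 3
6 | 2
7 | 1
8 | 1
9 | 2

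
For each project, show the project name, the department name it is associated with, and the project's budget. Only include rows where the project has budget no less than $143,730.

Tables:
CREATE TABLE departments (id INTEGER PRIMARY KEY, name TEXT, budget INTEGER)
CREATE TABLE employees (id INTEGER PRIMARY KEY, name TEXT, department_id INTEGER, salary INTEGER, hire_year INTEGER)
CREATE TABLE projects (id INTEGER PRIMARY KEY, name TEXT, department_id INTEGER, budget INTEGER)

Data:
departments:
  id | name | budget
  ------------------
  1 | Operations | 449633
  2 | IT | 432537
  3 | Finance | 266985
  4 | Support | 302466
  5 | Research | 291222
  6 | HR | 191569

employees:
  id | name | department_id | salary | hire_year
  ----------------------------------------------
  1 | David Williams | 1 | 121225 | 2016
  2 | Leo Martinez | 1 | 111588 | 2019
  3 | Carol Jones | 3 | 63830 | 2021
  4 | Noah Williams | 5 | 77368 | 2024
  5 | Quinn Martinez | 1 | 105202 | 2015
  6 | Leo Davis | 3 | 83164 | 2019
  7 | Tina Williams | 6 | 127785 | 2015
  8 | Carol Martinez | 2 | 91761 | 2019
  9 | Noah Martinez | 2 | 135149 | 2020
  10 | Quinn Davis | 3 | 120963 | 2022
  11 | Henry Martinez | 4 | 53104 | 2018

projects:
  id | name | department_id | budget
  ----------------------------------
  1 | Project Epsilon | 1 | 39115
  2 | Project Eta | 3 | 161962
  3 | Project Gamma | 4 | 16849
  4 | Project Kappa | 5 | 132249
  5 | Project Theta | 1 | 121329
SELECT c.name, p.name AS department, c.budget FROM projects c JOIN departments p ON c.department_id = p.id WHERE c.budget >= 143730

Execution result:
name | department | budget
Project Eta | Finance | 161962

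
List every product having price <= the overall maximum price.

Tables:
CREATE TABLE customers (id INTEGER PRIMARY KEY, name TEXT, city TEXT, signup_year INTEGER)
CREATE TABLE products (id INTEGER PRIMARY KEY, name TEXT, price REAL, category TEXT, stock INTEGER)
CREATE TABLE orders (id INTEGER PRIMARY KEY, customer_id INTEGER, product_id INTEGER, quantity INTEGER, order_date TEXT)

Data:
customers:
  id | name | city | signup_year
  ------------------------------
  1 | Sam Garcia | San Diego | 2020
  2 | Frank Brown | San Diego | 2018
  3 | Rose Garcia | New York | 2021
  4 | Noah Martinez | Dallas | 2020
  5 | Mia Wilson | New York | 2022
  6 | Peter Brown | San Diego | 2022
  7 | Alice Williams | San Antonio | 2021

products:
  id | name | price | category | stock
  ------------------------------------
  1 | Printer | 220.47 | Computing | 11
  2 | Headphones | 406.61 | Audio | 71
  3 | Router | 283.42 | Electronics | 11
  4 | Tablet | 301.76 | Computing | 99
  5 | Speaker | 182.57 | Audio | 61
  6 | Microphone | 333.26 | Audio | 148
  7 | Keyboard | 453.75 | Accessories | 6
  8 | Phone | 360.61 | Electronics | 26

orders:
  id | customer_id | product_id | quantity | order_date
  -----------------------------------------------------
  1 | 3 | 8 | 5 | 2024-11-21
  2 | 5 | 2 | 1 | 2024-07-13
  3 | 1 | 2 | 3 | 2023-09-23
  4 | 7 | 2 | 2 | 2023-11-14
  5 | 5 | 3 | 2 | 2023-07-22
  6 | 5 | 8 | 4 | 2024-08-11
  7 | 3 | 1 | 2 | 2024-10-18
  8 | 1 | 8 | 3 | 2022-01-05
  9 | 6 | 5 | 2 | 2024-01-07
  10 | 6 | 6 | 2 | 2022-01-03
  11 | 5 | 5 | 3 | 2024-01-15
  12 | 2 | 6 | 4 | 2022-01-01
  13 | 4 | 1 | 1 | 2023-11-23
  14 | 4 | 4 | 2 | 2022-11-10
SELECT name, price FROM products WHERE price <= (SELECT MAX(price) FROM products)

Execution result:
name | price
Printer | 220.47
Headphones | 406.61
Router | 283.42
Tablet | 301.76
Speaker | 182.57
Microphone | 333.26
Keyboard | 453.75
Phone | 360.61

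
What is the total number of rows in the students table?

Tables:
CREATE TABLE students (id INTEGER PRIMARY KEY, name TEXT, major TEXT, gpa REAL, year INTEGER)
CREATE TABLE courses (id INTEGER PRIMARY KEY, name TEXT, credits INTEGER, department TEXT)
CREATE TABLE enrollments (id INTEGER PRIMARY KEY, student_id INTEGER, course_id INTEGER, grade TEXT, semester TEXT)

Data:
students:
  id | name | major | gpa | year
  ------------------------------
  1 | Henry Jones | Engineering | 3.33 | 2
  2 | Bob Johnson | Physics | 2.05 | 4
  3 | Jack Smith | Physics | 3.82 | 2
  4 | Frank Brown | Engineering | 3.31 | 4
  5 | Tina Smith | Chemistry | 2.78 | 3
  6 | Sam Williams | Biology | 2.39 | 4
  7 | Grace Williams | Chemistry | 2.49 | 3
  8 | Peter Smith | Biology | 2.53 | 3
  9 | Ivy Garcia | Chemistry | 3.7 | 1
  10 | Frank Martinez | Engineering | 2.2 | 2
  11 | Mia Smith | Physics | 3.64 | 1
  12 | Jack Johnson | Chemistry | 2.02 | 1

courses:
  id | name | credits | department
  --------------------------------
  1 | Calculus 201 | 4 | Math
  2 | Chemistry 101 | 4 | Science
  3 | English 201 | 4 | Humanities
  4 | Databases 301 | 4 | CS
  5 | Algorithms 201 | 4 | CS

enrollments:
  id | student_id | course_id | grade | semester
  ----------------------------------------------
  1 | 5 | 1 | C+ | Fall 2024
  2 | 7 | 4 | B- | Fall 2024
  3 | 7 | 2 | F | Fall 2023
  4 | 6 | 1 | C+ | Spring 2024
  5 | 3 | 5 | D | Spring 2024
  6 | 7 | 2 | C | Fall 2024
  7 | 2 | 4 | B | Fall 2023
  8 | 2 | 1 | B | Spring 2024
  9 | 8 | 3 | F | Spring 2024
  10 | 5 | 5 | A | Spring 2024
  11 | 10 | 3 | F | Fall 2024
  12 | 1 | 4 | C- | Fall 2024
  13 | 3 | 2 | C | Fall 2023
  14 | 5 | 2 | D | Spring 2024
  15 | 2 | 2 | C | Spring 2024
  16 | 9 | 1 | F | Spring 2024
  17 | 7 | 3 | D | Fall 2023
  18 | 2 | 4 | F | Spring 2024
SELECT COUNT(*) FROM students

Execution result:
12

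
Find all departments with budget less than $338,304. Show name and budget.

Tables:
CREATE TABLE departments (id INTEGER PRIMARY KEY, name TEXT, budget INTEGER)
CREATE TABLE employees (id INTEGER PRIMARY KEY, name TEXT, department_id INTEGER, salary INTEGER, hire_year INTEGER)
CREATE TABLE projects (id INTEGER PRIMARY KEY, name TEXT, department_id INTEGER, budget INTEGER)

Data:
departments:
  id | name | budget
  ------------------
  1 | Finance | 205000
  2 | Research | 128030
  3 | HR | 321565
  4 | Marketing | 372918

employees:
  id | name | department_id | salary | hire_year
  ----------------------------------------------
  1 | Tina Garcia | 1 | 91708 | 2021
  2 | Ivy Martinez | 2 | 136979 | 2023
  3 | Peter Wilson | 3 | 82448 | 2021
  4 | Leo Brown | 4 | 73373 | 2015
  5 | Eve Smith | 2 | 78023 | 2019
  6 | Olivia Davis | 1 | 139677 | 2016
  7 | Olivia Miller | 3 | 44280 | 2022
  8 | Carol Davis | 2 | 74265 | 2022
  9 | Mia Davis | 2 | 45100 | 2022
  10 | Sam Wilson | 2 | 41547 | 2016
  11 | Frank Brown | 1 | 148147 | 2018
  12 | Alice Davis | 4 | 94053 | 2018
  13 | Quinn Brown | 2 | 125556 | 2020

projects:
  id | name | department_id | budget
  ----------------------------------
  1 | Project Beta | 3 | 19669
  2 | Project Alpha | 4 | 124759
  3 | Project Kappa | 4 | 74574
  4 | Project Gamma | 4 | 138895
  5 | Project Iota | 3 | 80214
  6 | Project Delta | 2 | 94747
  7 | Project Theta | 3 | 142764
SELECT name, budget FROM departments WHERE budget < 338304

Execution result:
name | budget
Finance | 205000
Research | 128030
HR | 321565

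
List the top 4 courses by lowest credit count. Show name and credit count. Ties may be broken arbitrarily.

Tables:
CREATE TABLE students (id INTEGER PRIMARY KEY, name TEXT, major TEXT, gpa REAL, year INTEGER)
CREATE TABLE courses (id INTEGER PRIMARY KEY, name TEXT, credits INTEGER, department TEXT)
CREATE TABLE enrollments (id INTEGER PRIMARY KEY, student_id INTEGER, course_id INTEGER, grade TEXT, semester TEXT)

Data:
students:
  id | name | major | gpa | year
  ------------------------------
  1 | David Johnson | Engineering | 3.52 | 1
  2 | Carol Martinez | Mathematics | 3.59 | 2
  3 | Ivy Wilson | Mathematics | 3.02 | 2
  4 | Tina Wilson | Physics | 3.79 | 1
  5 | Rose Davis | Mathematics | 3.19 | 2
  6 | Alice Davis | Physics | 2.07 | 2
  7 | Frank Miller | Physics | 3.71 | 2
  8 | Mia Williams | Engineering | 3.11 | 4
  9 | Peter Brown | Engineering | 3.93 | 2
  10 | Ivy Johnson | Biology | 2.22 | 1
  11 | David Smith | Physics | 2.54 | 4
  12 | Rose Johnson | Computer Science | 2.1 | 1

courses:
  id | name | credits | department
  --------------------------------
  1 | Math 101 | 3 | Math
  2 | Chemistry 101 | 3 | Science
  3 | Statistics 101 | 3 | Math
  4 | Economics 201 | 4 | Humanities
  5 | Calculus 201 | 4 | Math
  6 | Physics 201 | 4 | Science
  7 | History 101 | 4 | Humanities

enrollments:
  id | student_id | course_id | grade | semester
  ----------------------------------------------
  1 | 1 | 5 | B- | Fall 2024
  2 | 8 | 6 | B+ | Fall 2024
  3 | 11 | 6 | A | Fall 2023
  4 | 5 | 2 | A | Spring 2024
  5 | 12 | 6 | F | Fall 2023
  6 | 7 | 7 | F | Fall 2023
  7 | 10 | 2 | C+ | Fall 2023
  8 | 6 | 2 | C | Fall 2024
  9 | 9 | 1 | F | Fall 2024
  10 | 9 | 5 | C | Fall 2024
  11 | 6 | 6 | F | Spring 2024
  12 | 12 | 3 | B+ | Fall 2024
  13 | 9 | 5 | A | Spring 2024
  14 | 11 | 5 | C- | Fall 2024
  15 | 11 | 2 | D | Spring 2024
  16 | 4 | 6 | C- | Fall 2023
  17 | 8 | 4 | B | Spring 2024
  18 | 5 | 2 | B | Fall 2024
SELECT name, credits FROM courses ORDER BY credits ASC LIMIT 4

Execution result:
name | credits
Math 101 | 3
Chemistry 101 | 3
Statistics 101 | 3
Economics 201 | 4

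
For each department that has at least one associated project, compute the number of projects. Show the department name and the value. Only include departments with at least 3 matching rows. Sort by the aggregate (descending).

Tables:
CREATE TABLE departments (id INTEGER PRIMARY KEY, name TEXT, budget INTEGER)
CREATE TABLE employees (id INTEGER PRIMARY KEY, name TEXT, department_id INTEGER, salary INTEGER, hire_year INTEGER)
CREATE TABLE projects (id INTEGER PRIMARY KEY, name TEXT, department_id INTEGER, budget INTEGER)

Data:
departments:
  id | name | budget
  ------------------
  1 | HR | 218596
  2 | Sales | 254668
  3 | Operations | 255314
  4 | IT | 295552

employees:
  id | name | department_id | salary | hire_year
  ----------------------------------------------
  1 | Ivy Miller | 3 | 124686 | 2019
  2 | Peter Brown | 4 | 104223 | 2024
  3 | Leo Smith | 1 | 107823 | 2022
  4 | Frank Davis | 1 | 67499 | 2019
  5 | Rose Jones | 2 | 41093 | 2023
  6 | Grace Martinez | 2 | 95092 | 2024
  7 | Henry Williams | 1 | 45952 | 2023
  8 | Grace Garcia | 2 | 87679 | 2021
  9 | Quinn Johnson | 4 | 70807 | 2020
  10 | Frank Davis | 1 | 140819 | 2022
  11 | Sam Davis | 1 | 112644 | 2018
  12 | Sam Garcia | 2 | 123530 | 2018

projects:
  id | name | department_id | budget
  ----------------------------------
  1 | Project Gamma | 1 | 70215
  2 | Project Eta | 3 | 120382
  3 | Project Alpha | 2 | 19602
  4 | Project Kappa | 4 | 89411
SELECT p.name, COUNT(*) AS n FROM projects c JOIN departments p ON c.department_id = p.id GROUP BY p.id, p.name HAVING COUNT(*) >= 3 ORDER BY n DESC

Execution result:
(no rows)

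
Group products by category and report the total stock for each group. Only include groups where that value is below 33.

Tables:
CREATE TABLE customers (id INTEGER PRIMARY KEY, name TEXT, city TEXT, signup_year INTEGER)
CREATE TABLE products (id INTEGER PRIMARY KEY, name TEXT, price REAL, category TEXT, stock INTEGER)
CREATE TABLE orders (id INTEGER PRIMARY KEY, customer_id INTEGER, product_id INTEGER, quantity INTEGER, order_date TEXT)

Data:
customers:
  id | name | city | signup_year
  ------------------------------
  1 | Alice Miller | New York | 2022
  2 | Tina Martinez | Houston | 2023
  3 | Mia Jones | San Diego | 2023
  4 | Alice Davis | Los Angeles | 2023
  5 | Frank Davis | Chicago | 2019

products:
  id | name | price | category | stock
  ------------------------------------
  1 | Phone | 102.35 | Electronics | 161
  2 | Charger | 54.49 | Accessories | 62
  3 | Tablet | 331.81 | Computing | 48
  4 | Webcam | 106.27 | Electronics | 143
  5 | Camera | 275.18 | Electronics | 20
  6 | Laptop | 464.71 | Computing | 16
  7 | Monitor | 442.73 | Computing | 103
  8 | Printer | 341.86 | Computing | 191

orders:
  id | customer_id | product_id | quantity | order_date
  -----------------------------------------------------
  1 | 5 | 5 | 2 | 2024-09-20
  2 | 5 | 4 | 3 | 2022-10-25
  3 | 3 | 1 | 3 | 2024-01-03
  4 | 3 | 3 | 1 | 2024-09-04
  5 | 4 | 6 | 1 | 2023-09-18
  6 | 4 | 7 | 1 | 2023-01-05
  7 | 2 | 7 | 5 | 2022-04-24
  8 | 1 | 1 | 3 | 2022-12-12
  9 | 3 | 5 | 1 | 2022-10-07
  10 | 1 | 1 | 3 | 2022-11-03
SELECT category, SUM(stock) AS sum_stock FROM products GROUP BY category HAVING SUM(stock) < 33

Execution result:
(no rows)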